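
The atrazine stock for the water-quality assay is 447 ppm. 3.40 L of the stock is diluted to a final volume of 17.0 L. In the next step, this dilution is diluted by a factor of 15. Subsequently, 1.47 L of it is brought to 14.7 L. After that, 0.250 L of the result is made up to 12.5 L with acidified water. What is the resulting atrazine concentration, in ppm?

Overall dilution factor = 5 × 15 × 10 × 50 = 3.75 × 10⁴.
447 ppm / 3.75 × 10⁴ = 0.0119 ppm.

0.0119 ppm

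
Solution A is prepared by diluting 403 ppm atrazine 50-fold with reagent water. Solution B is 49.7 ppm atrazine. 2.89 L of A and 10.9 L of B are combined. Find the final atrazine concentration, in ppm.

C_A = 403 ppm / 50 = 8.06 ppm.
C_mix = (C_A·V_A + C_B·V_B)/(V_A + V_B) = (8.06×2.89 + 49.7×10.9) / 13.79 = 41.0 ppm.

41.0 ppm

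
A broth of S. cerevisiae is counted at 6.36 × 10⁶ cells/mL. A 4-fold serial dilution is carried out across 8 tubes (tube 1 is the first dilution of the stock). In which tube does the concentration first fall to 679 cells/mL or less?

Tube n has concentration 6.36 × 10⁶ cells/mL / 4ⁿ.
Need 4ⁿ ≥ 6.36 × 10⁶ cells/mL / 679 cells/mL = 9367, so n ≥ 6.60.
First such tube: n = 7.

tube 7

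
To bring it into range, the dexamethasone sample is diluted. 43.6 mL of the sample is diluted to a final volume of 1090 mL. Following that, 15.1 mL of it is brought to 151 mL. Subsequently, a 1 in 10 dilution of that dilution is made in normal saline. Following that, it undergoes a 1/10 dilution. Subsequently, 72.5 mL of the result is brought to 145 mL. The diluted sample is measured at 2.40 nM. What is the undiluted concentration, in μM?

Overall dilution factor = 25 × 10 × 10 × 10 × 2 = 5.00 × 10⁴.
Original = 2.40 nM × 5.00 × 10⁴ = 1.20 × 10⁵ nM = 120 μM.

120 μM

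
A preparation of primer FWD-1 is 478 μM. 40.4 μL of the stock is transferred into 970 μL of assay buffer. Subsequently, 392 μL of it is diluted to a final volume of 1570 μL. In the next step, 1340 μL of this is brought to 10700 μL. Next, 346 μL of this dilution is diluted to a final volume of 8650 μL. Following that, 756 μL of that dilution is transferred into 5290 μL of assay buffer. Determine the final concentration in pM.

Overall dilution factor = 25.01 × 4.005 × 7.985 × 25 × 7.997 = 1.60 × 10⁵.
478 μM / 1.60 × 10⁵ = 2.99 × 10⁻³ μM = 2990 pM.

2990 pM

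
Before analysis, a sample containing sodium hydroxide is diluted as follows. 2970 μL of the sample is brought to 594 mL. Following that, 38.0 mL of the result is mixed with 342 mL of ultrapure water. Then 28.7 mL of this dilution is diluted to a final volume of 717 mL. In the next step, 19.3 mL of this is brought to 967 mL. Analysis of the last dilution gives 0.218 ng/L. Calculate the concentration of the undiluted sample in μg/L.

Overall dilution factor = 200 × 10 × 24.98 × 50.10 = 2.50 × 10⁶.
Original = 0.218 ng/L × 2.50 × 10⁶ = 5.46 × 10⁵ ng/L = 546 μg/L.

546 μg/L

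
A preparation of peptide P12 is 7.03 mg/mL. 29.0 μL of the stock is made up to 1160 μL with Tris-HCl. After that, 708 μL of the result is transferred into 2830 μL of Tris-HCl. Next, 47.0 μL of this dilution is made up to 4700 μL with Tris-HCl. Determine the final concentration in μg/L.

352 μg/L

Overall dilution factor = 40 × 4.997 × 100 = 2.00 × 10⁴.
7.03 mg/mL / 2.00 × 10⁴ = 3.52 × 10⁻⁴ mg/mL = 352 μg/L.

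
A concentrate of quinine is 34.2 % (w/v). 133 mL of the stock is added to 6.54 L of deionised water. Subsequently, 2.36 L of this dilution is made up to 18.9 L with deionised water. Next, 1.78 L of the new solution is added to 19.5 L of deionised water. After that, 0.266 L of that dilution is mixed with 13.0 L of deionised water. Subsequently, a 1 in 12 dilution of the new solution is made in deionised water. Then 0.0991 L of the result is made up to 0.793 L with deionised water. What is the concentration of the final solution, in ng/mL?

Overall dilution factor = 50.17 × 8.008 × 11.96 × 49.87 × 12 × 8.002 = 2.30 × 10⁷.
34.2 % (w/v) / 2.30 × 10⁷ = 1.49 × 10⁻⁶ % (w/v) = 14.9 ng/mL.

14.9 ng/mL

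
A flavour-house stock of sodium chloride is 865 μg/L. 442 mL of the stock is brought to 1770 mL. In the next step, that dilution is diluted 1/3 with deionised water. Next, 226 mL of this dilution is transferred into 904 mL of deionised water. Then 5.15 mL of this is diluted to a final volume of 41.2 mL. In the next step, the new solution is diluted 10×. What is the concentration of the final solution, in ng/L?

Overall dilution factor = 4.005 × 3 × 5 × 8 × 10 = 4805.
865 μg/L / 4805 = 0.180 μg/L = 180 ng/L.

180 ng/L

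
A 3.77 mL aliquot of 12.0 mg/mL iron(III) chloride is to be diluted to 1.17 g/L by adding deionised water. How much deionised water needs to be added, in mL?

1.17 g/L = 1.17 mg/mL.
V₂ = C₁V₁/C₂ = 12.0 × 3.77 / 1.17 = 38.7 mL.
Diluent to add = V₂ − V₁ = 38.7 − 3.77 = 34.9 mL.

34.9 mL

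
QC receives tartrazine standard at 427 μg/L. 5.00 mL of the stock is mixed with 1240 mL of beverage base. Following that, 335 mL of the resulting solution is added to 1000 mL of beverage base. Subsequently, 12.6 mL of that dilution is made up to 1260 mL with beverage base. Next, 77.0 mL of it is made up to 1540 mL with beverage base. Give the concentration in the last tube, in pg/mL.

Overall dilution factor = 249 × 3.985 × 100 × 20 = 1.98 × 10⁶.
427 μg/L / 1.98 × 10⁶ = 2.15 × 10⁻⁴ μg/L = 0.215 pg/mL.

0.215 pg/mL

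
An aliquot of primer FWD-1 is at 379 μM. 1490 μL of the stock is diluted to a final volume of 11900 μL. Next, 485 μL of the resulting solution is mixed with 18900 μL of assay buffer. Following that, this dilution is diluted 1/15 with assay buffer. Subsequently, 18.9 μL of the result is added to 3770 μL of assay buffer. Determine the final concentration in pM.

Overall dilution factor = 7.987 × 39.97 × 15 × 200.5 = 9.60 × 10⁵.
379 μM / 9.60 × 10⁵ = 3.95 × 10⁻⁴ μM = 395 pM.

395 pM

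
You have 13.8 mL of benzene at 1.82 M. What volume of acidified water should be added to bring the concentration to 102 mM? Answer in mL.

102 mM = 0.102 M.
V₂ = C₁V₁/C₂ = 1.82 × 13.8 / 0.102 = 246 mL.
Diluent to add = V₂ − V₁ = 246 − 13.8 = 232 mL.

232 mL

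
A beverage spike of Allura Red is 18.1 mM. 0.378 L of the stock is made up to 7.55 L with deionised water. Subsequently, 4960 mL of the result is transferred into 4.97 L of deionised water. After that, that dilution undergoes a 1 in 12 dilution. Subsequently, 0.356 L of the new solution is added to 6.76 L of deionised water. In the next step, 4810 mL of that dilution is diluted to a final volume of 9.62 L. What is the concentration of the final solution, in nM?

Overall dilution factor = 19.97 × 2.002 × 12 × 19.99 × 2 = 1.92 × 10⁴.
18.1 mM / 1.92 × 10⁴ = 9.44 × 10⁻⁴ mM = 944 nM.

944 nM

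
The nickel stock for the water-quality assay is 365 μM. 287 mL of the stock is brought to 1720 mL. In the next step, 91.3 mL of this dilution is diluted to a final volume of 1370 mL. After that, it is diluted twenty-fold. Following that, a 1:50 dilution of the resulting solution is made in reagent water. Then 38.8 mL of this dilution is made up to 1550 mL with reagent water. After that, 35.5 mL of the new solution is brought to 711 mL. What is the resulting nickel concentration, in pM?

5.07 pM

Overall dilution factor = 5.993 × 15.01 × 20 × 50 × 39.95 × 20.03 = 7.20 × 10⁷.
365 μM / 7.20 × 10⁷ = 5.07 × 10⁻⁶ μM = 5.07 pM.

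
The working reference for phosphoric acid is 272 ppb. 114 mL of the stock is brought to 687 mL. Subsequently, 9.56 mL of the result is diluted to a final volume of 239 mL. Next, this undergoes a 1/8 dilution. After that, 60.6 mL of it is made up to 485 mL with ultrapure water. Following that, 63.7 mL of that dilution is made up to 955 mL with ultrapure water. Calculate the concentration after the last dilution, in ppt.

1.88 ppt

Overall dilution factor = 6.026 × 25 × 8 × 8.003 × 14.99 = 1.45 × 10⁵.
272 ppb / 1.45 × 10⁵ = 1.88 × 10⁻³ ppb = 1.88 ppt.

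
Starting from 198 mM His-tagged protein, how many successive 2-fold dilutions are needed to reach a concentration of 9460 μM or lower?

5

Need 2ⁿ ≥ 20.9, so n ≥ log(20.9)/log(2) = 4.39.
Minimum whole steps: n = 5.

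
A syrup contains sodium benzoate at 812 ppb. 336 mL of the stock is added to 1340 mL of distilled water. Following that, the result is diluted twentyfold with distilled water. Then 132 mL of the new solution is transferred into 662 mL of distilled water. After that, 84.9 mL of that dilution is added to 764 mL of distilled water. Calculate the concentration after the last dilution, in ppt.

Overall dilution factor = 4.988 × 20 × 6.015 × 9.999 = 6000.
812 ppb / 6000 = 0.135 ppb = 135 ppt.

135 ppt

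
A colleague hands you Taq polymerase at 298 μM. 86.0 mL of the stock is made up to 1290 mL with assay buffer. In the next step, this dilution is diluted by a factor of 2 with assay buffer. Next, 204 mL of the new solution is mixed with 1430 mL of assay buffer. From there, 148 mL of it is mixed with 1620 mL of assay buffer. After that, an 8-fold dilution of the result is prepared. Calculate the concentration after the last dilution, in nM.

13.0 nM

Overall dilution factor = 15 × 2 × 8.010 × 11.95 × 8 = 2.30 × 10⁴.
298 μM / 2.30 × 10⁴ = 0.0130 μM = 13.0 nM.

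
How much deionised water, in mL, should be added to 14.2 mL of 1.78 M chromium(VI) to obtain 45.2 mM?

545 mL

45.2 mM = 0.0452 M.
V₂ = C₁V₁/C₂ = 1.78 × 14.2 / 0.0452 = 559 mL.
Diluent to add = V₂ − V₁ = 559 − 14.2 = 545 mL.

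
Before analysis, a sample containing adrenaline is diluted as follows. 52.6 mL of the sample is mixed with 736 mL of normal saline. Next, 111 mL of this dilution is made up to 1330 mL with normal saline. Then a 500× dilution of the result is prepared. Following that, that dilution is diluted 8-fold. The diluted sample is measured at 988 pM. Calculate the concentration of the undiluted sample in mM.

0.710 mM

Overall dilution factor = 14.99 × 11.98 × 500 × 8 = 7.19 × 10⁵.
Original = 988 pM × 7.19 × 10⁵ = 7.10 × 10⁸ pM = 0.710 mM.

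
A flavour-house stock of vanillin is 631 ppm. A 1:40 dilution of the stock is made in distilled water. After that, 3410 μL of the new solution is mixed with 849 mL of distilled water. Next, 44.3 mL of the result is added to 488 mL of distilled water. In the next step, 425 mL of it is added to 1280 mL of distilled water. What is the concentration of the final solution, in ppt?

1310 ppt

Overall dilution factor = 40 × 250.0 × 12.02 × 4.012 = 4.82 × 10⁵.
631 ppm / 4.82 × 10⁵ = 1.31 × 10⁻³ ppm = 1310 ppt.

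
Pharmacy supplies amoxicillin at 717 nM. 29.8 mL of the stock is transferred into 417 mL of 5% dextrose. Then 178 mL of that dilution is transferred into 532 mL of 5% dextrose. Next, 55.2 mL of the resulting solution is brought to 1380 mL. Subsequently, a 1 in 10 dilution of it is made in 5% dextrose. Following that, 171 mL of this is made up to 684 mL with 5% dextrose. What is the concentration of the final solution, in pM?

12.0 pM

Overall dilution factor = 14.99 × 3.989 × 25 × 10 × 4 = 5.98 × 10⁴.
717 nM / 5.98 × 10⁴ = 0.0120 nM = 12.0 pM.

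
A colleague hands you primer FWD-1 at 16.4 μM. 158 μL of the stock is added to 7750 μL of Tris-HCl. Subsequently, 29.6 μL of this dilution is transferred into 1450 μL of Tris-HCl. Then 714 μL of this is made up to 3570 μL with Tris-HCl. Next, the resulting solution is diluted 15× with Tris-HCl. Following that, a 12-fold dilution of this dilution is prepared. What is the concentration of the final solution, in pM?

7.28 pM

Overall dilution factor = 50.05 × 49.99 × 5 × 15 × 12 = 2.25 × 10⁶.
16.4 μM / 2.25 × 10⁶ = 7.28 × 10⁻⁶ μM = 7.28 pM.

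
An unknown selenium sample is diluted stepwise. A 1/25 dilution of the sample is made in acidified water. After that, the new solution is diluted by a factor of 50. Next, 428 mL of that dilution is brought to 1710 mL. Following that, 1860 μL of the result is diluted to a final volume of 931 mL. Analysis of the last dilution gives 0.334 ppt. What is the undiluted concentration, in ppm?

0.835 ppm

Overall dilution factor = 25 × 50 × 3.995 × 500.5 = 2.50 × 10⁶.
Original = 0.334 ppt × 2.50 × 10⁶ = 8.35 × 10⁵ ppt = 0.835 ppm.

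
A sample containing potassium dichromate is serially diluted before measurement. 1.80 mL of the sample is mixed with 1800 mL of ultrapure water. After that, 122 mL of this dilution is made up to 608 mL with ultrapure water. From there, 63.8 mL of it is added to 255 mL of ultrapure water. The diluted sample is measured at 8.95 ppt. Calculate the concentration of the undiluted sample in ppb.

223 ppb

Overall dilution factor = 1001 × 4.984 × 4.997 = 2.49 × 10⁴.
Original = 8.95 ppt × 2.49 × 10⁴ = 2.23 × 10⁵ ppt = 223 ppb.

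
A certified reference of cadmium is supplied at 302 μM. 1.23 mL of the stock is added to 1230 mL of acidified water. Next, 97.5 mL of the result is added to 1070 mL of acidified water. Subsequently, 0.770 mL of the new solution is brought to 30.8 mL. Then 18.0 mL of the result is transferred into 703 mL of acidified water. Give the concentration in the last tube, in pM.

15.7 pM

Overall dilution factor = 1001 × 11.97 × 40 × 40.06 = 1.92 × 10⁷.
302 μM / 1.92 × 10⁷ = 1.57 × 10⁻⁵ μM = 15.7 pM.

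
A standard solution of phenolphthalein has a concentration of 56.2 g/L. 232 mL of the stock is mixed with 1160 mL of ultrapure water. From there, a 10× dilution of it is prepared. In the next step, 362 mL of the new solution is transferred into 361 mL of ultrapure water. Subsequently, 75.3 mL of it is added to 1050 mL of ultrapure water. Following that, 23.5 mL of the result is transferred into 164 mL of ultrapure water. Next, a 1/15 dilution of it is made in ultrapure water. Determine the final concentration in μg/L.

Overall dilution factor = 6 × 10 × 1.997 × 14.94 × 7.979 × 15 = 2.14 × 10⁵.
56.2 g/L / 2.14 × 10⁵ = 2.62 × 10⁻⁴ g/L = 262 μg/L.

262 μg/L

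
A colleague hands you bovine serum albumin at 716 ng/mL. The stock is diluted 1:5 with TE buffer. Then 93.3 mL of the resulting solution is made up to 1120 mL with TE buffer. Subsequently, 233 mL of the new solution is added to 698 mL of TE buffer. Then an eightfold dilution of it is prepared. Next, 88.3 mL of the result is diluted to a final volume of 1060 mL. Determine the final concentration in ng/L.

31.1 ng/L

Overall dilution factor = 5 × 12.00 × 3.996 × 8 × 12.00 = 2.30 × 10⁴.
716 ng/mL / 2.30 × 10⁴ = 0.0311 ng/mL = 31.1 ng/L.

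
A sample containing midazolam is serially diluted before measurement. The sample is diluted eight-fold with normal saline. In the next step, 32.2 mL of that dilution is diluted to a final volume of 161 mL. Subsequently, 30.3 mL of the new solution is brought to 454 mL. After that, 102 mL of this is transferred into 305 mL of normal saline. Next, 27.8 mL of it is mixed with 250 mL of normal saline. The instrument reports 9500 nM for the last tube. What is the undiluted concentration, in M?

Overall dilution factor = 8 × 5 × 14.98 × 3.990 × 9.993 = 2.39 × 10⁴.
Original = 9500 nM × 2.39 × 10⁴ = 2.27 × 10⁸ nM = 0.227 M.

0.227 M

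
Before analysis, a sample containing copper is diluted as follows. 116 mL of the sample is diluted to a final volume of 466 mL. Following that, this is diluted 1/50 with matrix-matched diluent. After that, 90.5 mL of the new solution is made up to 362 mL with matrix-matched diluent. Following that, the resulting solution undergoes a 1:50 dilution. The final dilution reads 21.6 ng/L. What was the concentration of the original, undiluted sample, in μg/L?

868 μg/L

Overall dilution factor = 4.017 × 50 × 4 × 50 = 4.02 × 10⁴.
Original = 21.6 ng/L × 4.02 × 10⁴ = 8.68 × 10⁵ ng/L = 868 μg/L.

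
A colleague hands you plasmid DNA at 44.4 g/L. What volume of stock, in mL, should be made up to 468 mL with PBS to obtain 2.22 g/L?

23.4 mL

V₁ = C₂V₂/C₁ = 2.22 × 468 / 44.4 = 23.4 mL.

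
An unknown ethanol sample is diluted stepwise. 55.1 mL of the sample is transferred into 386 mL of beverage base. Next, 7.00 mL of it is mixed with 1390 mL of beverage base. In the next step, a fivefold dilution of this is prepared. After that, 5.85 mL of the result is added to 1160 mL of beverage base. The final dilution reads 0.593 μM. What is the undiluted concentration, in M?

Overall dilution factor = 8.005 × 199.6 × 5 × 199.3 = 1.59 × 10⁶.
Original = 0.593 μM × 1.59 × 10⁶ = 9.44 × 10⁵ μM = 0.944 M.

0.944 M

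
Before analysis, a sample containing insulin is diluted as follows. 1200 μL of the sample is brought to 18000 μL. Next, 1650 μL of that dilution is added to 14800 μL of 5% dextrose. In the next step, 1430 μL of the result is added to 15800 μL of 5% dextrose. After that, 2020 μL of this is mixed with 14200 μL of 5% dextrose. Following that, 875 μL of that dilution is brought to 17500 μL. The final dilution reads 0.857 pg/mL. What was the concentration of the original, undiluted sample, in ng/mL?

Overall dilution factor = 15 × 9.970 × 12.05 × 8.030 × 20 = 2.89 × 10⁵.
Original = 0.857 pg/mL × 2.89 × 10⁵ = 2.48 × 10⁵ pg/mL = 248 ng/mL.

248 ng/mL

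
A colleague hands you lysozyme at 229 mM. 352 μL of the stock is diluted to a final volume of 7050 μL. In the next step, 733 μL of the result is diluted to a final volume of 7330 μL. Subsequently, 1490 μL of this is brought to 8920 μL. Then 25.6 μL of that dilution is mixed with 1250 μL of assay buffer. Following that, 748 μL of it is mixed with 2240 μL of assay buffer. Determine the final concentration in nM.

Overall dilution factor = 20.03 × 10 × 5.987 × 49.83 × 3.995 = 2.39 × 10⁵.
229 mM / 2.39 × 10⁵ = 9.60 × 10⁻⁴ mM = 960 nM.

960 nM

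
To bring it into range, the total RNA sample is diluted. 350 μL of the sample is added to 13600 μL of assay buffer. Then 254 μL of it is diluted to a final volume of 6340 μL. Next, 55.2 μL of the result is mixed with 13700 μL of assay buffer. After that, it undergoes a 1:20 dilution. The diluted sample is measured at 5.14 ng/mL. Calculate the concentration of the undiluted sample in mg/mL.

Overall dilution factor = 39.86 × 24.96 × 249.2 × 20 = 4.96 × 10⁶.
Original = 5.14 ng/mL × 4.96 × 10⁶ = 2.55 × 10⁷ ng/mL = 25.5 mg/mL.

25.5 mg/mL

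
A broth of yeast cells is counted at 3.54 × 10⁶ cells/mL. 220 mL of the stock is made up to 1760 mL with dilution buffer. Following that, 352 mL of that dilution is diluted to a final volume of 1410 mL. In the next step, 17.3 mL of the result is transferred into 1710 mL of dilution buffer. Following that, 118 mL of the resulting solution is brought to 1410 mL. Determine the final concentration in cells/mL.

92.6 cells/mL

Overall dilution factor = 8 × 4.006 × 99.84 × 11.95 = 3.82 × 10⁴.
3.54 × 10⁶ cells/mL / 3.82 × 10⁴ = 92.6 cells/mL.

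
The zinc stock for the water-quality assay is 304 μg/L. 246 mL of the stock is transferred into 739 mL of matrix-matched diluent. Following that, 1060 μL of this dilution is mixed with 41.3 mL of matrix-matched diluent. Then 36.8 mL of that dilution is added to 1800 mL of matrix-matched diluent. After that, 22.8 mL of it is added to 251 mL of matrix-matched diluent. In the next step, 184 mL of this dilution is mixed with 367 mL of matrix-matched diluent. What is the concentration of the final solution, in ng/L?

1.06 ng/L

Overall dilution factor = 4.004 × 39.96 × 49.91 × 12.01 × 2.995 = 2.87 × 10⁵.
304 μg/L / 2.87 × 10⁵ = 1.06 × 10⁻³ μg/L = 1.06 ng/L.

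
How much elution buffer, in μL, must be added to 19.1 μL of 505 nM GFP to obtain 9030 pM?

9030 pM = 9.03 nM.
V₂ = C₁V₁/C₂ = 505 × 19.1 / 9.03 = 1068 μL.
Diluent to add = V₂ − V₁ = 1068 − 19.1 = 1050 μL.

1050 μL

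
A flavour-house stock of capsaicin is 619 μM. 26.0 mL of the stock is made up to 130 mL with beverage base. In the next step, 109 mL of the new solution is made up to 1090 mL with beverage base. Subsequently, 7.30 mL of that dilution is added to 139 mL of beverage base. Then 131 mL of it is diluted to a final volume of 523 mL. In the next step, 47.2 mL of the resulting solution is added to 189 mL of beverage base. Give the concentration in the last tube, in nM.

30.9 nM

Overall dilution factor = 5 × 10 × 20.04 × 3.992 × 5.004 = 2.00 × 10⁴.
619 μM / 2.00 × 10⁴ = 0.0309 μM = 30.9 nM.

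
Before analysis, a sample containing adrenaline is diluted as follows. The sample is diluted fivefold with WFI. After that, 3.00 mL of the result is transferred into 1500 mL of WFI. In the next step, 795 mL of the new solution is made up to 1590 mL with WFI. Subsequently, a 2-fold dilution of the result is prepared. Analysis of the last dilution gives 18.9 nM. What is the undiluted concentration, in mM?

Overall dilution factor = 5 × 501 × 2 × 2 = 1.00 × 10⁴.
Original = 18.9 nM × 1.00 × 10⁴ = 1.89 × 10⁵ nM = 0.189 mM.

0.189 mM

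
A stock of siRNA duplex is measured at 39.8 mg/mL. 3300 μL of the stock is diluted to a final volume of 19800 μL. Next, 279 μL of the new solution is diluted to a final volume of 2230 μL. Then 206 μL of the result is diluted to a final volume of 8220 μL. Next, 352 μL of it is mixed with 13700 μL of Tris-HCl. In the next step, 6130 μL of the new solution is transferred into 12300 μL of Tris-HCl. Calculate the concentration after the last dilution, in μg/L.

Overall dilution factor = 6 × 7.993 × 39.90 × 39.92 × 3.007 = 2.30 × 10⁵.
39.8 mg/mL / 2.30 × 10⁵ = 1.73 × 10⁻⁴ mg/mL = 173 μg/L.

173 μg/L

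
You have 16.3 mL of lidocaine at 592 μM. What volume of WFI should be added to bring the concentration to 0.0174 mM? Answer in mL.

538 mL

0.0174 mM = 17.4 μM.
V₂ = C₁V₁/C₂ = 592 × 16.3 / 17.4 = 555 mL.
Diluent to add = V₂ − V₁ = 555 − 16.3 = 538 mL.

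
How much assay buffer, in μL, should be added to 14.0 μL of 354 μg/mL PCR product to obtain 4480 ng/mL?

4480 ng/mL = 4.48 μg/mL.
V₂ = C₁V₁/C₂ = 354 × 14.0 / 4.48 = 1106 μL.
Diluent to add = V₂ − V₁ = 1106 − 14.0 = 1090 μL.

1090 μL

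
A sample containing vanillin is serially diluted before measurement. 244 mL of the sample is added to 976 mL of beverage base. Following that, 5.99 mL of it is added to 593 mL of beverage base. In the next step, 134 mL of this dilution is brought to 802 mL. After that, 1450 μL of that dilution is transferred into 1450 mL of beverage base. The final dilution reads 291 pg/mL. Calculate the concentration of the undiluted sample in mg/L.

872 mg/L

Overall dilution factor = 5 × 100.00 × 5.985 × 1001 = 3.00 × 10⁶.
Original = 291 pg/mL × 3.00 × 10⁶ = 8.72 × 10⁸ pg/mL = 872 mg/L.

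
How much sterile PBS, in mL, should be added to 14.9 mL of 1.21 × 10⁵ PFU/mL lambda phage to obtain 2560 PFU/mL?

689 mL

V₂ = C₁V₁/C₂ = 1.21 × 10⁵ × 14.9 / 2560 = 704 mL.
Diluent to add = V₂ − V₁ = 704 − 14.9 = 689 mL.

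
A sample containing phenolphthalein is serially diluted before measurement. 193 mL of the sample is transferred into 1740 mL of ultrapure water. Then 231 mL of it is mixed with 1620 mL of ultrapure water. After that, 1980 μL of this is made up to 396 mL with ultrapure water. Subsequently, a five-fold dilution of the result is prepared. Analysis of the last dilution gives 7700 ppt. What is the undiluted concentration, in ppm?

Overall dilution factor = 10.02 × 8.013 × 200 × 5 = 8.03 × 10⁴.
Original = 7700 ppt × 8.03 × 10⁴ = 6.18 × 10⁸ ppt = 618 ppm.

618 ppm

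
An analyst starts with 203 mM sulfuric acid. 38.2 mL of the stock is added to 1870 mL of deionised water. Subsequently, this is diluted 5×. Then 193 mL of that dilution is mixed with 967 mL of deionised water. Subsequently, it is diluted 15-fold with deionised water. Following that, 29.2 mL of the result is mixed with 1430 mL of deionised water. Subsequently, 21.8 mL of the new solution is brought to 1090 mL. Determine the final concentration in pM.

3610 pM

Overall dilution factor = 49.95 × 5 × 6.010 × 15 × 49.97 × 50 = 5.63 × 10⁷.
203 mM / 5.63 × 10⁷ = 3.61 × 10⁻⁶ mM = 3610 pM.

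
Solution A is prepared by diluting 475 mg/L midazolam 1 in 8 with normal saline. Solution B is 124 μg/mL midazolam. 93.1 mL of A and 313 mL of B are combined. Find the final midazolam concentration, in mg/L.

109 mg/L

C_A = 475 mg/L / 8 = 59.4 mg/L.
C_B = 124 μg/mL = 124 mg/L.
C_mix = (C_A·V_A + C_B·V_B)/(V_A + V_B) = (59.4×93.1 + 124×313) / 406.1 = 109 mg/L.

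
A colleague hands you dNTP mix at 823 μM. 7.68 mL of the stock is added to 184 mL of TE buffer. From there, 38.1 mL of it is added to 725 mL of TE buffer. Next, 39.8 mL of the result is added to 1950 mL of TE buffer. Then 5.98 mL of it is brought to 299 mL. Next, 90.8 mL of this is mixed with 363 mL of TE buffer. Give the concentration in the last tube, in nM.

Overall dilution factor = 24.96 × 20.03 × 49.99 × 50 × 4.998 = 6.25 × 10⁶.
823 μM / 6.25 × 10⁶ = 1.32 × 10⁻⁴ μM = 0.132 nM.

0.132 nM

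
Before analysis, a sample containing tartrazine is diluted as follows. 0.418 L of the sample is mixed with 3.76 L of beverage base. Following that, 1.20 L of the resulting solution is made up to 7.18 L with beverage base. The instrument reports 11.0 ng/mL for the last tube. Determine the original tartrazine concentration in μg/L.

Overall dilution factor = 9.995 × 5.983 = 59.8.
Original = 11.0 ng/mL × 59.8 = 658 ng/mL = 658 μg/L.

658 μg/L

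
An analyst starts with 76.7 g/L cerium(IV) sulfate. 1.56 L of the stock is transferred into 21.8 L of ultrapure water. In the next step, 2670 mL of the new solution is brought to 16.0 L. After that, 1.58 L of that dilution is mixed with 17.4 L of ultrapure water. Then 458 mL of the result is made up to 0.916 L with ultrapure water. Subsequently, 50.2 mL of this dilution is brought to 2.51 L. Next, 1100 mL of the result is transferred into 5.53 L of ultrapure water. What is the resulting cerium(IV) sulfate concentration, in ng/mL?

Overall dilution factor = 14.97 × 5.993 × 12.01 × 2 × 50 × 6.027 = 6.50 × 10⁵.
76.7 g/L / 6.50 × 10⁵ = 1.18 × 10⁻⁴ g/L = 118 ng/mL.

118 ng/mL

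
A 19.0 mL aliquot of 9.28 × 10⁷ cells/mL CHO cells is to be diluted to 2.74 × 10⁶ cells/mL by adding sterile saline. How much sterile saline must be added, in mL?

625 mL

V₂ = C₁V₁/C₂ = 9.28 × 10⁷ × 19.0 / 2.74 × 10⁶ = 644 mL.
Diluent to add = V₂ − V₁ = 644 − 19.0 = 625 mL.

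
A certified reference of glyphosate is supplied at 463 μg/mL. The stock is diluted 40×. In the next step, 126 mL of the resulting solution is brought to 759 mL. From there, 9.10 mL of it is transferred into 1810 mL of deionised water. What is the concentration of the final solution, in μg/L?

Overall dilution factor = 40 × 6.024 × 199.9 = 4.82 × 10⁴.
463 μg/mL / 4.82 × 10⁴ = 9.61 × 10⁻³ μg/mL = 9.61 μg/L.

9.61 μg/L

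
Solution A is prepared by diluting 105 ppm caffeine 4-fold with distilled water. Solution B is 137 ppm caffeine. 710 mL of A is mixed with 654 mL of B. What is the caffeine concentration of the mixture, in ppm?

79.4 ppm

C_A = 105 ppm / 4 = 26.2 ppm.
C_mix = (C_A·V_A + C_B·V_B)/(V_A + V_B) = (26.2×710 + 137×654) / 1364 = 79.4 ppm.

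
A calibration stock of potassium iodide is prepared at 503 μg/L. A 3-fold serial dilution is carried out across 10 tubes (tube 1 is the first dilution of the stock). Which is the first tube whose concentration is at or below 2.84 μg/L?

tube 5

Tube n has concentration 503 μg/L / 3ⁿ.
Need 3ⁿ ≥ 503 μg/L / 2.84 μg/L = 177, so n ≥ 4.71.
First such tube: n = 5.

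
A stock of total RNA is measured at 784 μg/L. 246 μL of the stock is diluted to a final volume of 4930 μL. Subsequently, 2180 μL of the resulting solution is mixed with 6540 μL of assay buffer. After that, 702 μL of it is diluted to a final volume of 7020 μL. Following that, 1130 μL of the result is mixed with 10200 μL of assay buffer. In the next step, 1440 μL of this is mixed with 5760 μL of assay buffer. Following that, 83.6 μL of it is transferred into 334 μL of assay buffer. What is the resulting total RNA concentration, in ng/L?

3.91 ng/L

Overall dilution factor = 20.04 × 4 × 10 × 10.03 × 5 × 4.995 = 2.01 × 10⁵.
784 μg/L / 2.01 × 10⁵ = 3.91 × 10⁻³ μg/L = 3.91 ng/L.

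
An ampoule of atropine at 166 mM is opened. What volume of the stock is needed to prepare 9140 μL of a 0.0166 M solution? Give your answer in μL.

914 μL

0.0166 M = 16.6 mM.
V₁ = C₂V₂/C₁ = 16.6 × 9140 / 166 = 914 μL.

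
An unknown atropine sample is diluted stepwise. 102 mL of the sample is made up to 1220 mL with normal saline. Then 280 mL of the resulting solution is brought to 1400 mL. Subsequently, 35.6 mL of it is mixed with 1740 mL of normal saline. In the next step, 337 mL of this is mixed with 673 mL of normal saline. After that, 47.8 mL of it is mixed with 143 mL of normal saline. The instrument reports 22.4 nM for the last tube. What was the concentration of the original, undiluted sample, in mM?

Overall dilution factor = 11.96 × 5 × 49.88 × 2.997 × 3.992 = 3.57 × 10⁴.
Original = 22.4 nM × 3.57 × 10⁴ = 7.99 × 10⁵ nM = 0.799 mM.

0.799 mM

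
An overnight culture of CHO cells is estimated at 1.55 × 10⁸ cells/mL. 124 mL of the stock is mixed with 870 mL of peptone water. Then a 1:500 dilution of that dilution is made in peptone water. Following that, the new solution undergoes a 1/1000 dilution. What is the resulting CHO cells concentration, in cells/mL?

Overall dilution factor = 8.016 × 500 × 1000 = 4.01 × 10⁶.
1.55 × 10⁸ cells/mL / 4.01 × 10⁶ = 38.7 cells/mL.

38.7 cells/mL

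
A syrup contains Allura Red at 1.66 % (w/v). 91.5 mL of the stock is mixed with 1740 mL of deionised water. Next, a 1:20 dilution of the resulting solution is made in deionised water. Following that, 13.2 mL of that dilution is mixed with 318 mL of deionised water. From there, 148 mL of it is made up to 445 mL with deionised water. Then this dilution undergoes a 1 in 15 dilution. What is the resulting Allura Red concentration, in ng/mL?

36.6 ng/mL

Overall dilution factor = 20.02 × 20 × 25.09 × 3.007 × 15 = 4.53 × 10⁵.
1.66 % (w/v) / 4.53 × 10⁵ = 3.66 × 10⁻⁶ % (w/v) = 36.6 ng/mL.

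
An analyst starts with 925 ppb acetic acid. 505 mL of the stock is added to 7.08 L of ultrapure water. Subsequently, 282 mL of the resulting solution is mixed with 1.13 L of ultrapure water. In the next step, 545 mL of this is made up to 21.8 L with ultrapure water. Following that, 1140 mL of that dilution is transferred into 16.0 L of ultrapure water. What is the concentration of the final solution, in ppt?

20.5 ppt

Overall dilution factor = 15.02 × 5.007 × 40 × 15.04 = 4.52 × 10⁴.
925 ppb / 4.52 × 10⁴ = 0.0205 ppb = 20.5 ppt.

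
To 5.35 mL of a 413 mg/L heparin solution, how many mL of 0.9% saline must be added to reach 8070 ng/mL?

268 mL

8070 ng/mL = 8.07 mg/L.
V₂ = C₁V₁/C₂ = 413 × 5.35 / 8.07 = 274 mL.
Diluent to add = V₂ − V₁ = 274 − 5.35 = 268 mL.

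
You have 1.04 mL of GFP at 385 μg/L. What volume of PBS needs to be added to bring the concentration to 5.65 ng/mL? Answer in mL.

69.8 mL

5.65 ng/mL = 5.65 μg/L.
V₂ = C₁V₁/C₂ = 385 × 1.04 / 5.65 = 70.9 mL.
Diluent to add = V₂ − V₁ = 70.9 − 1.04 = 69.8 mL.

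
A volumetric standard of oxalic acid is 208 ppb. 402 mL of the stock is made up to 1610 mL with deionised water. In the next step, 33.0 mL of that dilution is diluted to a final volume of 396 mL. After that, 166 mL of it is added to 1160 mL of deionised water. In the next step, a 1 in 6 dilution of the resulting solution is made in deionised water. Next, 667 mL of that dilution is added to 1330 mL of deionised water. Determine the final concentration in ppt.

30.2 ppt

Overall dilution factor = 4.005 × 12 × 7.988 × 6 × 2.994 = 6896.
208 ppb / 6896 = 0.0302 ppb = 30.2 ppt.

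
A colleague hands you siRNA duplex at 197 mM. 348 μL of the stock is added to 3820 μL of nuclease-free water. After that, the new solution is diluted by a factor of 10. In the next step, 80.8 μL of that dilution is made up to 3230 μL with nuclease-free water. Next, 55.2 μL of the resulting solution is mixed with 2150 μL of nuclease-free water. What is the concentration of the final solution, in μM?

1.03 μM

Overall dilution factor = 11.98 × 10 × 39.98 × 39.95 = 1.91 × 10⁵.
197 mM / 1.91 × 10⁵ = 1.03 × 10⁻³ mM = 1.03 μM.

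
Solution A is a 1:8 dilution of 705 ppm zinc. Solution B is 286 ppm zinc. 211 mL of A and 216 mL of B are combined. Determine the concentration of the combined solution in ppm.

188 ppm

C_A = 705 ppm / 8 = 88.1 ppm.
C_mix = (C_A·V_A + C_B·V_B)/(V_A + V_B) = (88.1×211 + 286×216) / 427.0 = 188 ppm.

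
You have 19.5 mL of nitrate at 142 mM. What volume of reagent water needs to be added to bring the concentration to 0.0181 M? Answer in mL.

133 mL

0.0181 M = 18.1 mM.
V₂ = C₁V₁/C₂ = 142 × 19.5 / 18.1 = 153 mL.
Diluent to add = V₂ − V₁ = 153 − 19.5 = 133 mL.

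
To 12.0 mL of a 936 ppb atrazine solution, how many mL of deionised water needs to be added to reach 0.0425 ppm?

252 mL

0.0425 ppm = 42.5 ppb.
V₂ = C₁V₁/C₂ = 936 × 12.0 / 42.5 = 264 mL.
Diluent to add = V₂ − V₁ = 264 − 12.0 = 252 mL.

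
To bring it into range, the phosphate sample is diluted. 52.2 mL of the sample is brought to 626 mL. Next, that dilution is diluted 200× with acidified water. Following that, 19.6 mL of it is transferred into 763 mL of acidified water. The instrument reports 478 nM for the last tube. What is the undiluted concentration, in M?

0.0458 M

Overall dilution factor = 11.99 × 200 × 39.93 = 9.58 × 10⁴.
Original = 478 nM × 9.58 × 10⁴ = 4.58 × 10⁷ nM = 0.0458 M.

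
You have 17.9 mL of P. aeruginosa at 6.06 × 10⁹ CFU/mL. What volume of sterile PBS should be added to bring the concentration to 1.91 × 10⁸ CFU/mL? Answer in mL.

V₂ = C₁V₁/C₂ = 6.06 × 10⁹ × 17.9 / 1.91 × 10⁸ = 568 mL.
Diluent to add = V₂ − V₁ = 568 − 17.9 = 550 mL.

550 mL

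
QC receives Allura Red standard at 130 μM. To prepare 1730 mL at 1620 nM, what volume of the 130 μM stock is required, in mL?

1620 nM = 1.62 μM.
V₁ = C₂V₂/C₁ = 1.62 × 1730 / 130 = 21.6 mL.

21.6 mL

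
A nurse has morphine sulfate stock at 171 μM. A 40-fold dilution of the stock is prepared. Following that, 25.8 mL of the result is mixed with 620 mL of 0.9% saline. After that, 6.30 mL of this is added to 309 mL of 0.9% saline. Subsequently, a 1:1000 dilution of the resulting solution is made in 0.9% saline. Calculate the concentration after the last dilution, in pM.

Overall dilution factor = 40 × 25.03 × 50.05 × 1000 = 5.01 × 10⁷.
171 μM / 5.01 × 10⁷ = 3.41 × 10⁻⁶ μM = 3.41 pM.

3.41 pM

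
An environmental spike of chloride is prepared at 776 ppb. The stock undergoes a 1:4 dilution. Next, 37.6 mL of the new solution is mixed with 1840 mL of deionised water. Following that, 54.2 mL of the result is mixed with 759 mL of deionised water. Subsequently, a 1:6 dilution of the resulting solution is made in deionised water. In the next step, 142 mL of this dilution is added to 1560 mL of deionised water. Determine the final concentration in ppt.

3.60 ppt

Overall dilution factor = 4 × 49.94 × 15.00 × 6 × 11.99 = 2.16 × 10⁵.
776 ppb / 2.16 × 10⁵ = 3.60 × 10⁻³ ppb = 3.60 ppt.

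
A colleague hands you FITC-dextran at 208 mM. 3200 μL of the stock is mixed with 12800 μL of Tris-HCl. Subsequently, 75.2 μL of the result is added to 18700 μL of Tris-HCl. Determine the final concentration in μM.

167 μM

Overall dilution factor = 5 × 249.7 = 1248.
208 mM / 1248 = 0.167 mM = 167 μM.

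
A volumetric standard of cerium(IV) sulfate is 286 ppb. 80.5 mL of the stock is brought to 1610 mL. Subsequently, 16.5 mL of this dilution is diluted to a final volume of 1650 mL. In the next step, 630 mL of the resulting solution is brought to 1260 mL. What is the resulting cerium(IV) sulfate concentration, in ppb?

Overall dilution factor = 20 × 100 × 2 = 4000.
286 ppb / 4000 = 0.0715 ppb.

0.0715 ppb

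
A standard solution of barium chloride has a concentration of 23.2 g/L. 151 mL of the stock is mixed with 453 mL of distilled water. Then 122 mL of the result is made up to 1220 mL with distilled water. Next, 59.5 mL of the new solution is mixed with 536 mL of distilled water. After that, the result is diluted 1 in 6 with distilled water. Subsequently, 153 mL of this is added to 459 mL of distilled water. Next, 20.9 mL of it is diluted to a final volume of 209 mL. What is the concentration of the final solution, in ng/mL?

Overall dilution factor = 4 × 10 × 10.01 × 6 × 4 × 10 = 9.61 × 10⁴.
23.2 g/L / 9.61 × 10⁴ = 2.41 × 10⁻⁴ g/L = 241 ng/mL.

241 ng/mL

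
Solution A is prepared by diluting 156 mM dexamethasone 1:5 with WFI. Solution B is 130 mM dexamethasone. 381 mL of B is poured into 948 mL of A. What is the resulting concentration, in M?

0.0595 M

C_A = 156 mM / 5 = 31.2 mM.
C_mix = (C_A·V_A + C_B·V_B)/(V_A + V_B) = (31.2×948 + 130×381) / 1329 = 59.5 mM = 0.0595 M.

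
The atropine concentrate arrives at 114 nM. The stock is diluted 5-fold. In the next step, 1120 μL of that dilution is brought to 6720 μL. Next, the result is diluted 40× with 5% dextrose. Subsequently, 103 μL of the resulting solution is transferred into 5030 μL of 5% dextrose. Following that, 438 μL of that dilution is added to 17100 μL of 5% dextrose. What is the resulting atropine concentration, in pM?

0.0476 pM

Overall dilution factor = 5 × 6 × 40 × 49.83 × 40.04 = 2.39 × 10⁶.
114 nM / 2.39 × 10⁶ = 4.76 × 10⁻⁵ nM = 0.0476 pM.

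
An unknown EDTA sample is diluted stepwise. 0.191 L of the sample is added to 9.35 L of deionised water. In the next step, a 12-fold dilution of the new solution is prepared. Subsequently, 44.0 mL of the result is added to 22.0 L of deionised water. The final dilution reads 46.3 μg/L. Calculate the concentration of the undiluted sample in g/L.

13.9 g/L

Overall dilution factor = 49.95 × 12 × 501 = 3.00 × 10⁵.
Original = 46.3 μg/L × 3.00 × 10⁵ = 1.39 × 10⁷ μg/L = 13.9 g/L.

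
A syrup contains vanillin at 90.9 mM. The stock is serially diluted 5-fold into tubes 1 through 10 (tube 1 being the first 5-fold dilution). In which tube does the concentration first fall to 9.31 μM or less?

tube 6

Tube n has concentration 90.9 mM / 5ⁿ.
Need 5ⁿ ≥ 90.9 mM / 9.31 μM = 9764, so n ≥ 5.71.
First such tube: n = 6.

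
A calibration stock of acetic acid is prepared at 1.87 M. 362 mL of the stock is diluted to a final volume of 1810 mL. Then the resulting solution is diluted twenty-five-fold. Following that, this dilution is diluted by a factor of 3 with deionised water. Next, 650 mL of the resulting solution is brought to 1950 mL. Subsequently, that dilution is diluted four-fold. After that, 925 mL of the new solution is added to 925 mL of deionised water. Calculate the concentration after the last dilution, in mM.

0.208 mM

Overall dilution factor = 5 × 25 × 3 × 3 × 4 × 2 = 9000.
1.87 M / 9000 = 2.08 × 10⁻⁴ M = 0.208 mM.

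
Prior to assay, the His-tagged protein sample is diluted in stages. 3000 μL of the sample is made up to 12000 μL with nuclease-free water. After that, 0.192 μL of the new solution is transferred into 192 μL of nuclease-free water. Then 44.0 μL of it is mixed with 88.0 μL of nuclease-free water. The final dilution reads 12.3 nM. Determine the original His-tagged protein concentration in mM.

0.148 mM

Overall dilution factor = 4 × 1001 × 3 = 1.20 × 10⁴.
Original = 12.3 nM × 1.20 × 10⁴ = 1.48 × 10⁵ nM = 0.148 mM.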